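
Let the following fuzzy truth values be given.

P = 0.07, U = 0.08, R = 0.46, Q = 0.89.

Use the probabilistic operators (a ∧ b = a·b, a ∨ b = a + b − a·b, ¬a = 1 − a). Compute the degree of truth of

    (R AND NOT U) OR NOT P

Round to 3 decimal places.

0.960

NOT U = 1 − 0.0800 = 0.9200
R AND NOT U = a·b on (0.4600, 0.9200) = 0.4232
NOT P = 1 − 0.0700 = 0.9300
(R AND NOT U) OR NOT P = a + b − a·b on (0.4232, 0.9300) = 0.9596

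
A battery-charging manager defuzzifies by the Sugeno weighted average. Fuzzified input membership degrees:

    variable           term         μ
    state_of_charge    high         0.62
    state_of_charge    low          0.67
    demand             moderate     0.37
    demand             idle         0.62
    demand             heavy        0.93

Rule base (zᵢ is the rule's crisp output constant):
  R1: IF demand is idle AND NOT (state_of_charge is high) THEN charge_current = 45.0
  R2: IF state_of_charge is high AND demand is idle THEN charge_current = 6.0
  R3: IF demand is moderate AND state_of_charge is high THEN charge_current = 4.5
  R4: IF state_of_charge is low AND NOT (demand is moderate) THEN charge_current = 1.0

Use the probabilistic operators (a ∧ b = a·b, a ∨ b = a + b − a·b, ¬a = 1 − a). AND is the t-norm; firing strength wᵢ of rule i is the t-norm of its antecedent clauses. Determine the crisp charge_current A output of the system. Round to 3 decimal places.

R1 (z=45.0): idle=0.62, ¬high=1−0.62=0.38; AND[a·b] → w = 0.2356
R2 (z=6.0): high=0.62, idle=0.62; AND[a·b] → w = 0.3844
R3 (z=4.5): moderate=0.37, high=0.62; AND[a·b] → w = 0.2294
R4 (z=1.0): low=0.67, ¬moderate=1−0.37=0.63; AND[a·b] → w = 0.4221
Weighted average = (0.2356·45.0 + 0.3844·6.0 + 0.2294·4.5 + 0.4221·1.0) / (0.2356 + 0.3844 + 0.2294 + 0.4221)
  = 14.3628 / 1.2715 = 11.296

11.296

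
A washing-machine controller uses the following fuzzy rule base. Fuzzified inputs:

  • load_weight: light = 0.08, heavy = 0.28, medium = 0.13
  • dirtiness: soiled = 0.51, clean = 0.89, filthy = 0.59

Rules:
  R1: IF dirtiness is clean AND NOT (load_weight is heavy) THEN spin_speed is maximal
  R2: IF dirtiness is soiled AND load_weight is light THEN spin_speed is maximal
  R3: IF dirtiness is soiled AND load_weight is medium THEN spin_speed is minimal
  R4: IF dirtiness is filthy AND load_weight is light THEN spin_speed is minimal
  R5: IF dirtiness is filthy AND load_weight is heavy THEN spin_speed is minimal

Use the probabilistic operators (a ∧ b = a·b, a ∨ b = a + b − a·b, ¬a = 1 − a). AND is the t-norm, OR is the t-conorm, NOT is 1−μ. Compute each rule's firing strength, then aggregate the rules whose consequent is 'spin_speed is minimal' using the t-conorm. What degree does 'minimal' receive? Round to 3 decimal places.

0.257

R1: clean=0.89, ¬heavy=1−0.28=0.72; AND[a·b] → w = 0.6408
R2: soiled=0.51, light=0.08; AND[a·b] → w = 0.0408
R3: soiled=0.51, medium=0.13; AND[a·b] → w = 0.0663
R4: filthy=0.59, light=0.08; AND[a·b] → w = 0.0472
R5: filthy=0.59, heavy=0.28; AND[a·b] → w = 0.1652
Rules with consequent 'minimal': {R3, R4, R5} → strengths 0.0663, 0.0472, 0.1652
Aggregate via t-conorm [a + b − a·b]: 0.2573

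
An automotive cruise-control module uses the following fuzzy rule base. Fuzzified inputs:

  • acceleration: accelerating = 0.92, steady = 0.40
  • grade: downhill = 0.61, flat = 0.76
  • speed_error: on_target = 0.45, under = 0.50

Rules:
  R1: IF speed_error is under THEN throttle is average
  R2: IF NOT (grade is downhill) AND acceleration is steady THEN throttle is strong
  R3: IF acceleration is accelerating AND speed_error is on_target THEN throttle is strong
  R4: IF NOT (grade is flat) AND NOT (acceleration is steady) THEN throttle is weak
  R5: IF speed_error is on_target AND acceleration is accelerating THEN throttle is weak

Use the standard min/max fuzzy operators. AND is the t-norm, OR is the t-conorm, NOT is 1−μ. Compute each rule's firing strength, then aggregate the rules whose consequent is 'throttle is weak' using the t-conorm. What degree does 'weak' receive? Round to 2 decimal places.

0.45

R1: under=0.50 → w = 0.50
R2: ¬downhill=1−0.61=0.39, steady=0.40; AND[min(a, b)] → w = 0.39
R3: accelerating=0.92, on_target=0.45; AND[min(a, b)] → w = 0.45
R4: ¬flat=1−0.76=0.24, ¬steady=1−0.40=0.60; AND[min(a, b)] → w = 0.24
R5: on_target=0.45, accelerating=0.92; AND[min(a, b)] → w = 0.45
Rules with consequent 'weak': {R4, R5} → strengths 0.24, 0.45
Aggregate via t-conorm [max(a, b)]: 0.45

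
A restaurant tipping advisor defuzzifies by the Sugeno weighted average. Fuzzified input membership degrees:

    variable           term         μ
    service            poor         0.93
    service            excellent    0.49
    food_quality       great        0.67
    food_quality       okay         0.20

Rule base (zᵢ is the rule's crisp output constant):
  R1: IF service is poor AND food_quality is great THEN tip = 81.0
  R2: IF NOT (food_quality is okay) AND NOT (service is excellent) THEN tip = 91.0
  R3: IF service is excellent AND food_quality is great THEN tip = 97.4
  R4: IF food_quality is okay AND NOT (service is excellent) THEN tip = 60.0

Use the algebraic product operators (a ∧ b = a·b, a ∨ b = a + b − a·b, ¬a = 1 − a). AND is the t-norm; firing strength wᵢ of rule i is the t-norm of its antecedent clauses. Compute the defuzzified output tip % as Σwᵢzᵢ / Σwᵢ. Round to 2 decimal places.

R1 (z=81.0): poor=0.93, great=0.67; AND[a·b] → w = 0.6231
R2 (z=91.0): ¬okay=1−0.20=0.80, ¬excellent=1−0.49=0.51; AND[a·b] → w = 0.4080
R3 (z=97.4): excellent=0.49, great=0.67; AND[a·b] → w = 0.3283
R4 (z=60.0): okay=0.20, ¬excellent=1−0.49=0.51; AND[a·b] → w = 0.1020
Weighted average = (0.6231·81.0 + 0.4080·91.0 + 0.3283·97.4 + 0.1020·60.0) / (0.6231 + 0.4080 + 0.3283 + 0.1020)
  = 125.6955 / 1.4614 = 86.01

86.01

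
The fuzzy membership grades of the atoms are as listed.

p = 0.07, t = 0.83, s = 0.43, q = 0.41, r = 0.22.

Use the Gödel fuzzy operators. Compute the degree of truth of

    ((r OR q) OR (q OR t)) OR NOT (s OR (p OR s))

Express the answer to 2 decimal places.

0.83

r OR q = max(a, b) on (0.22, 0.41) = 0.41
q OR t = max(a, b) on (0.41, 0.83) = 0.83
(r OR q) OR (q OR t) = max(a, b) on (0.41, 0.83) = 0.83
p OR s = max(a, b) on (0.07, 0.43) = 0.43
s OR (p OR s) = max(a, b) on (0.43, 0.43) = 0.43
NOT (s OR (p OR s)) = 1 − 0.43 = 0.57
((r OR q) OR (q OR t)) OR NOT (s OR (p OR s)) = max(a, b) on (0.83, 0.57) = 0.83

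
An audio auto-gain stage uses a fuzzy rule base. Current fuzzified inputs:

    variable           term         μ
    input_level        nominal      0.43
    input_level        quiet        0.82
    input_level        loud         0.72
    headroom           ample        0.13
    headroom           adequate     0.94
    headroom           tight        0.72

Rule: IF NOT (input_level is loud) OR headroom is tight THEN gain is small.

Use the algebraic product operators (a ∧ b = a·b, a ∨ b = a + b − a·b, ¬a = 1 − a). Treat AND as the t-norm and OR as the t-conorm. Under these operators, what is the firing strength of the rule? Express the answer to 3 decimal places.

firing strength: ¬loud=1−0.72=0.28, tight=0.72; OR[a + b − a·b] → w = 0.7984

0.798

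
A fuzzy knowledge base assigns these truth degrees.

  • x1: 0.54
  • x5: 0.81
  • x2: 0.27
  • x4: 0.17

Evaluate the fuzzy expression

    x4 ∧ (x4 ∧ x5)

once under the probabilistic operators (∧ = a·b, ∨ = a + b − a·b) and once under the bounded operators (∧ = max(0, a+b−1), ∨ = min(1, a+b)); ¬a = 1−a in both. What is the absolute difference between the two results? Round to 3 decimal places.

Under probabilistic:
  x4 ∧ x5 = a·b on (0.1700, 0.8100) = 0.1377
  x4 ∧ (x4 ∧ x5) = a·b on (0.1700, 0.1377) = 0.0234
  → value = 0.0234
Under bounded:
  x4 ∧ x5 = max(0, a+b−1) on (0.17, 0.81) = 0.00
  x4 ∧ (x4 ∧ x5) = max(0, a+b−1) on (0.17, 0.00) = 0.00
  → value = 0.0000
|0.0234 − 0.0000| = 0.023

0.023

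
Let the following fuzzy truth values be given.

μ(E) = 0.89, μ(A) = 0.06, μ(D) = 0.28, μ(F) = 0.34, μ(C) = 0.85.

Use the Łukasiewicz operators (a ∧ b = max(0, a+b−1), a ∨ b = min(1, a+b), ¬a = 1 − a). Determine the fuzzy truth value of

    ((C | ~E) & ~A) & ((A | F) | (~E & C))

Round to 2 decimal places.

0.30

~E = 1 − 0.89 = 0.11
C | ~E = min(1, a+b) on (0.85, 0.11) = 0.96
~A = 1 − 0.06 = 0.94
(C | ~E) & ~A = max(0, a+b−1) on (0.96, 0.94) = 0.90
A | F = min(1, a+b) on (0.06, 0.34) = 0.40
~E = 1 − 0.89 = 0.11
~E & C = max(0, a+b−1) on (0.11, 0.85) = 0.00
(A | F) | (~E & C) = min(1, a+b) on (0.40, 0.00) = 0.40
((C | ~E) & ~A) & ((A | F) | (~E & C)) = max(0, a+b−1) on (0.90, 0.40) = 0.30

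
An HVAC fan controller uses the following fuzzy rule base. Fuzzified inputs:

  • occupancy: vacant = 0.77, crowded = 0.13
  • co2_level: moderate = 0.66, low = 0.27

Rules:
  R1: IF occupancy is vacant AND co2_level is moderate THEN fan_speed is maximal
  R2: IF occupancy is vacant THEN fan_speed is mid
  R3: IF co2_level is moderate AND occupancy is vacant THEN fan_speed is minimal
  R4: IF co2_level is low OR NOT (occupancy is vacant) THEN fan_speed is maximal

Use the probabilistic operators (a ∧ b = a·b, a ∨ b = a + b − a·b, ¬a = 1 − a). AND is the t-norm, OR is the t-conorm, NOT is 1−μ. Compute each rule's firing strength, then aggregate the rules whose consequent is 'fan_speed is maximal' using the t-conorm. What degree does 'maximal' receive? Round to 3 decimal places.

R1: vacant=0.77, moderate=0.66; AND[a·b] → w = 0.5082
R2: vacant=0.77 → w = 0.7700
R3: moderate=0.66, vacant=0.77; AND[a·b] → w = 0.5082
R4: low=0.27, ¬vacant=1−0.77=0.23; OR[a + b − a·b] → w = 0.4379
Rules with consequent 'maximal': {R1, R4} → strengths 0.5082, 0.4379
Aggregate via t-conorm [a + b − a·b]: 0.7236

0.724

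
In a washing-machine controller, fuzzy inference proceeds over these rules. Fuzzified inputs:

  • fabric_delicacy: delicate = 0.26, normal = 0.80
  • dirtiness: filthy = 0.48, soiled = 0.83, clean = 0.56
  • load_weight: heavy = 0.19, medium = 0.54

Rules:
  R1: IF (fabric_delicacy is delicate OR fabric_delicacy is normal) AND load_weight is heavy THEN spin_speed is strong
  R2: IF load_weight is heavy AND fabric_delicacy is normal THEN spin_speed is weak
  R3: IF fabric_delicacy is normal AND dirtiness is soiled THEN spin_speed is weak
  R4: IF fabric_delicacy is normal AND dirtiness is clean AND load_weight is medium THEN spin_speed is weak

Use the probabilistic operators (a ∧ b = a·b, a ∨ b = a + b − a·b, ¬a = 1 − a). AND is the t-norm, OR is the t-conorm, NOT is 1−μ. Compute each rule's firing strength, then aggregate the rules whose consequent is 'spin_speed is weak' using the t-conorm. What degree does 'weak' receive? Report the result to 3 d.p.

R1: (delicate=0.26 OR normal=0.80) = 0.8520; AND[a·b] with heavy=0.19 → w = 0.1619
R2: heavy=0.19, normal=0.80; AND[a·b] → w = 0.1520
R3: normal=0.80, soiled=0.83; AND[a·b] → w = 0.6640
R4: normal=0.80, clean=0.56, medium=0.54; AND[a·b] → w = 0.2419
Rules with consequent 'weak': {R2, R3, R4} → strengths 0.1520, 0.6640, 0.2419
Aggregate via t-conorm [a + b − a·b]: 0.7840

0.784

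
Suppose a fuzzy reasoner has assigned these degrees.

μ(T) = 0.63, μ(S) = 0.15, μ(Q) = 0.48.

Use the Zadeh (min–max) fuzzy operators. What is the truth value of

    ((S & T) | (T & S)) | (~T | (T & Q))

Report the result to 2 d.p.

S & T = min(a, b) on (0.15, 0.63) = 0.15
T & S = min(a, b) on (0.63, 0.15) = 0.15
(S & T) | (T & S) = max(a, b) on (0.15, 0.15) = 0.15
~T = 1 − 0.63 = 0.37
T & Q = min(a, b) on (0.63, 0.48) = 0.48
~T | (T & Q) = max(a, b) on (0.37, 0.48) = 0.48
((S & T) | (T & S)) | (~T | (T & Q)) = max(a, b) on (0.15, 0.48) = 0.48

0.48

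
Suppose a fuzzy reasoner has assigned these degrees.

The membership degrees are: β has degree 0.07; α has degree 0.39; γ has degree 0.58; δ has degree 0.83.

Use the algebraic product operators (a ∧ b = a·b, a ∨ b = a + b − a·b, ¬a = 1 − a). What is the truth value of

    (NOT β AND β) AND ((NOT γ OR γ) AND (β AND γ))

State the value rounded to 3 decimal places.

0.002

NOT β = 1 − 0.0700 = 0.9300
NOT β AND β = a·b on (0.9300, 0.0700) = 0.0651
NOT γ = 1 − 0.5800 = 0.4200
NOT γ OR γ = a + b − a·b on (0.4200, 0.5800) = 0.7564
β AND γ = a·b on (0.0700, 0.5800) = 0.0406
(NOT γ OR γ) AND (β AND γ) = a·b on (0.7564, 0.0406) = 0.0307
(NOT β AND β) AND ((NOT γ OR γ) AND (β AND γ)) = a·b on (0.0651, 0.0307) = 0.0020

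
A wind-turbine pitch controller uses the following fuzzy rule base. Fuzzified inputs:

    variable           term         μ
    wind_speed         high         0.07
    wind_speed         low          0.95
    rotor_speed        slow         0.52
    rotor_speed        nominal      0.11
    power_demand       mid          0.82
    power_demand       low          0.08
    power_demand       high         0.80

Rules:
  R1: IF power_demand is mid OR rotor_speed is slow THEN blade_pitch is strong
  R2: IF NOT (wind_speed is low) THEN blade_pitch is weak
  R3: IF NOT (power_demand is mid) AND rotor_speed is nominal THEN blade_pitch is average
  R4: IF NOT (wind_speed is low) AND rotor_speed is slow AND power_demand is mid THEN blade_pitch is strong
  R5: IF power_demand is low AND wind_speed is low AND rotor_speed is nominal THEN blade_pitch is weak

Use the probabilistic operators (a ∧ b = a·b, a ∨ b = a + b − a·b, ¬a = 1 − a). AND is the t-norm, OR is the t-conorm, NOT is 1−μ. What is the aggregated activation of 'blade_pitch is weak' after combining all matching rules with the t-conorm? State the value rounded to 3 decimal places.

0.058

R1: mid=0.82, slow=0.52; OR[a + b − a·b] → w = 0.9136
R2: ¬low=1−0.95=0.05 → w = 0.0500
R3: ¬mid=1−0.82=0.18, nominal=0.11; AND[a·b] → w = 0.0198
R4: ¬low=1−0.95=0.05, slow=0.52, mid=0.82; AND[a·b] → w = 0.0213
R5: low=0.08, low=0.95, nominal=0.11; AND[a·b] → w = 0.0084
Rules with consequent 'weak': {R2, R5} → strengths 0.0500, 0.0084
Aggregate via t-conorm [a + b − a·b]: 0.0579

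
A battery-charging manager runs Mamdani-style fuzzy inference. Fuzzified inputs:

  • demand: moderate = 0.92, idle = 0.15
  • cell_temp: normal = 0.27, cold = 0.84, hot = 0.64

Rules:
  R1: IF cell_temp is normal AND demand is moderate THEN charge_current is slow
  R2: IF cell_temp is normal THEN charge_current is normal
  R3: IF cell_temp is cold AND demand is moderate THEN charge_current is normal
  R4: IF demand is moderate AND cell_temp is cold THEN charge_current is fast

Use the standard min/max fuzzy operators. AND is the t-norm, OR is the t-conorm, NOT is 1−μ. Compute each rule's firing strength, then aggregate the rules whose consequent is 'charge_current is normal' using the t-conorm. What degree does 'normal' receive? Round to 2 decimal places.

R1: normal=0.27, moderate=0.92; AND[min(a, b)] → w = 0.27
R2: normal=0.27 → w = 0.27
R3: cold=0.84, moderate=0.92; AND[min(a, b)] → w = 0.84
R4: moderate=0.92, cold=0.84; AND[min(a, b)] → w = 0.84
Rules with consequent 'normal': {R2, R3} → strengths 0.27, 0.84
Aggregate via t-conorm [max(a, b)]: 0.84

0.84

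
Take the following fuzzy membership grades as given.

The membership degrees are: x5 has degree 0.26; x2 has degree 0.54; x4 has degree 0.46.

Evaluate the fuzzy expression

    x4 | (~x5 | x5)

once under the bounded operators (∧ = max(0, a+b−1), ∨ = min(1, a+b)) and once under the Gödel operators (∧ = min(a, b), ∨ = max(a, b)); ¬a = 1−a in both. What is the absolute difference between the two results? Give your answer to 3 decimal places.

0.260

Under bounded:
  ~x5 = 1 − 0.26 = 0.74
  ~x5 | x5 = min(1, a+b) on (0.74, 0.26) = 1.00
  x4 | (~x5 | x5) = min(1, a+b) on (0.46, 1.00) = 1.00
  → value = 1.0000
Under Gödel:
  ~x5 = 1 − 0.26 = 0.74
  ~x5 | x5 = max(a, b) on (0.74, 0.26) = 0.74
  x4 | (~x5 | x5) = max(a, b) on (0.46, 0.74) = 0.74
  → value = 0.7400
|1.0000 − 0.7400| = 0.260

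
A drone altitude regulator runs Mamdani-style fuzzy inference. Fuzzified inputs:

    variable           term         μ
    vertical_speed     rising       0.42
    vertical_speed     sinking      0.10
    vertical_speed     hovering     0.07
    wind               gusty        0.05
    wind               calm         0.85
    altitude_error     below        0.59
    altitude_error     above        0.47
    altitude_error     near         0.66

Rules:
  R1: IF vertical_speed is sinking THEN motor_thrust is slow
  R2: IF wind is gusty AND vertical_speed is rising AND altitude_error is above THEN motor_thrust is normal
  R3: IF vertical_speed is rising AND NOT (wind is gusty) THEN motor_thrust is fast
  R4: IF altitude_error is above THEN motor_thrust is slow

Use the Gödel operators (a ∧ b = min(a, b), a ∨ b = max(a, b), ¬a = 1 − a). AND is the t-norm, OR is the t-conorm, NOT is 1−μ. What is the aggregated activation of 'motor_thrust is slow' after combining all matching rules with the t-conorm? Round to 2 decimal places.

0.47

R1: sinking=0.10 → w = 0.10
R2: gusty=0.05, rising=0.42, above=0.47; AND[min(a, b)] → w = 0.05
R3: rising=0.42, ¬gusty=1−0.05=0.95; AND[min(a, b)] → w = 0.42
R4: above=0.47 → w = 0.47
Rules with consequent 'slow': {R1, R4} → strengths 0.10, 0.47
Aggregate via t-conorm [max(a, b)]: 0.47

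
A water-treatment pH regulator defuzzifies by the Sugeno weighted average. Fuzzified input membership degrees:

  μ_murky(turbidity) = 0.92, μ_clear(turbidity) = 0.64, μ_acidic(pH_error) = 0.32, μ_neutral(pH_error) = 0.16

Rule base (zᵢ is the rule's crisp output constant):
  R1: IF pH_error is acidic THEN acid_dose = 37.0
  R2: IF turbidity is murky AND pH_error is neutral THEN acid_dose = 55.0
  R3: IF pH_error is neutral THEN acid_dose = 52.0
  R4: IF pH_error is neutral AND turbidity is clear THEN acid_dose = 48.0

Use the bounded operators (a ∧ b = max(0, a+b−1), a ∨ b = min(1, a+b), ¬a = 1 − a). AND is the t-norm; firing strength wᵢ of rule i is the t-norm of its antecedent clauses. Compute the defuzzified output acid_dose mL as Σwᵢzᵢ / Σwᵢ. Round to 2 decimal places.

43.86

R1 (z=37.0): acidic=0.32 → w = 0.32
R2 (z=55.0): murky=0.92, neutral=0.16; AND[max(0, a+b−1)] → w = 0.08
R3 (z=52.0): neutral=0.16 → w = 0.16
R4 (z=48.0): neutral=0.16, clear=0.64; AND[max(0, a+b−1)] → w = 0.00
Weighted average = (0.32·37.0 + 0.08·55.0 + 0.16·52.0 + 0.00·48.0) / (0.32 + 0.08 + 0.16 + 0.00)
  = 24.5600 / 0.5600 = 43.86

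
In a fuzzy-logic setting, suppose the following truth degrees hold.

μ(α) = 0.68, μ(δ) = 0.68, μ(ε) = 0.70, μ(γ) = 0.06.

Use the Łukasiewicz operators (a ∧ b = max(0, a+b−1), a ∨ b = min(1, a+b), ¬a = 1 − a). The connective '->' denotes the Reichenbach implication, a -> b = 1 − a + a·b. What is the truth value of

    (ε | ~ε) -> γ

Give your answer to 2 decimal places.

~ε = 1 − 0.70 = 0.30
ε | ~ε = min(1, a+b) on (0.70, 0.30) = 1.00
(ε | ~ε) -> γ  [Reichenbach: 1 − a + a·b] with a=1.00, b=0.06 → 0.06

0.06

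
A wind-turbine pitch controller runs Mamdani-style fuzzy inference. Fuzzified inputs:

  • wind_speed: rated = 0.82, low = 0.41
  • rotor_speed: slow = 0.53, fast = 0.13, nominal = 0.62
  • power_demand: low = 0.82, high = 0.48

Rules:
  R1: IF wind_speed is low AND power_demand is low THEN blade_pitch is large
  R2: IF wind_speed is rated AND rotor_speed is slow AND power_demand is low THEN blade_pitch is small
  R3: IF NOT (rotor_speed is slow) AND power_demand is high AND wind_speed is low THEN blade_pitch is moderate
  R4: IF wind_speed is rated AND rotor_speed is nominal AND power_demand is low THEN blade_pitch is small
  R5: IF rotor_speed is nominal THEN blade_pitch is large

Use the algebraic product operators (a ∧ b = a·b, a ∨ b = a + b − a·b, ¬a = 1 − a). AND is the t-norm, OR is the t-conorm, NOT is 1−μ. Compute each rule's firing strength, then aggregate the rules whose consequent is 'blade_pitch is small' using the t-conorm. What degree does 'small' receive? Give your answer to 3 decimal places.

0.625

R1: low=0.41, low=0.82; AND[a·b] → w = 0.3362
R2: rated=0.82, slow=0.53, low=0.82; AND[a·b] → w = 0.3564
R3: ¬slow=1−0.53=0.47, high=0.48, low=0.41; AND[a·b] → w = 0.0925
R4: rated=0.82, nominal=0.62, low=0.82; AND[a·b] → w = 0.4169
R5: nominal=0.62 → w = 0.6200
Rules with consequent 'small': {R2, R4} → strengths 0.3564, 0.4169
Aggregate via t-conorm [a + b − a·b]: 0.6247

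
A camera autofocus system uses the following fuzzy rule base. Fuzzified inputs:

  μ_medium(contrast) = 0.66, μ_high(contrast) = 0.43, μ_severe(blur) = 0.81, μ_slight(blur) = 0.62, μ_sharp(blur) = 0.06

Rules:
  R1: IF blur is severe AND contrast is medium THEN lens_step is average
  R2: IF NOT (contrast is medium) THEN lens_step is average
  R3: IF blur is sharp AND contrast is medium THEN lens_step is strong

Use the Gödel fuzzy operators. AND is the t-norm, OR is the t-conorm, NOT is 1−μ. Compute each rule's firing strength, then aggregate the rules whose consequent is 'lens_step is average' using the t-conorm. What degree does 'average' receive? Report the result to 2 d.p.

R1: severe=0.81, medium=0.66; AND[min(a, b)] → w = 0.66
R2: ¬medium=1−0.66=0.34 → w = 0.34
R3: sharp=0.06, medium=0.66; AND[min(a, b)] → w = 0.06
Rules with consequent 'average': {R1, R2} → strengths 0.66, 0.34
Aggregate via t-conorm [max(a, b)]: 0.66

0.66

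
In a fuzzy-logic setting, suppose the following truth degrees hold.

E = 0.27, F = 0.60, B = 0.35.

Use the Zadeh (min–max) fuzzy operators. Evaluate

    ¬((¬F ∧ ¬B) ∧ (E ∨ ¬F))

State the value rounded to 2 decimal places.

0.60

¬F = 1 − 0.60 = 0.40
¬B = 1 − 0.35 = 0.65
¬F ∧ ¬B = min(a, b) on (0.40, 0.65) = 0.40
¬F = 1 − 0.60 = 0.40
E ∨ ¬F = max(a, b) on (0.27, 0.40) = 0.40
(¬F ∧ ¬B) ∧ (E ∨ ¬F) = min(a, b) on (0.40, 0.40) = 0.40
¬((¬F ∧ ¬B) ∧ (E ∨ ¬F)) = 1 − 0.40 = 0.60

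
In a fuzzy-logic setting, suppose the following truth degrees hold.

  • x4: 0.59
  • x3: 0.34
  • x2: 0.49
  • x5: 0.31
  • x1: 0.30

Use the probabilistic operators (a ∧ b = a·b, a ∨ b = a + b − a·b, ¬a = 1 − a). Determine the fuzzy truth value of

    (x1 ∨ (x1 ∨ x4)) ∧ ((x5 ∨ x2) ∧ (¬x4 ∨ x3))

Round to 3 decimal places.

0.316

x1 ∨ x4 = a + b − a·b on (0.3000, 0.5900) = 0.7130
x1 ∨ (x1 ∨ x4) = a + b − a·b on (0.3000, 0.7130) = 0.7991
x5 ∨ x2 = a + b − a·b on (0.3100, 0.4900) = 0.6481
¬x4 = 1 − 0.5900 = 0.4100
¬x4 ∨ x3 = a + b − a·b on (0.4100, 0.3400) = 0.6106
(x5 ∨ x2) ∧ (¬x4 ∨ x3) = a·b on (0.6481, 0.6106) = 0.3957
(x1 ∨ (x1 ∨ x4)) ∧ ((x5 ∨ x2) ∧ (¬x4 ∨ x3)) = a·b on (0.7991, 0.3957) = 0.3162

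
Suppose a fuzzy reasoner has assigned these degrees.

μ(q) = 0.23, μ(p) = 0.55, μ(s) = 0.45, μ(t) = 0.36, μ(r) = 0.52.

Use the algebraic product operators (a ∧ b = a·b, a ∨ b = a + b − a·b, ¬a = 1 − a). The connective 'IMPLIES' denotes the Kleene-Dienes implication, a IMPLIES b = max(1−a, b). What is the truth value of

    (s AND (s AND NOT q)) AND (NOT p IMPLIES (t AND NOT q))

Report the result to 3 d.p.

0.086

NOT q = 1 − 0.2300 = 0.7700
s AND NOT q = a·b on (0.4500, 0.7700) = 0.3465
s AND (s AND NOT q) = a·b on (0.4500, 0.3465) = 0.1559
NOT p = 1 − 0.5500 = 0.4500
NOT q = 1 − 0.2300 = 0.7700
t AND NOT q = a·b on (0.3600, 0.7700) = 0.2772
NOT p IMPLIES (t AND NOT q)  [Kleene-Dienes: max(1−a, b)] with a=0.4500, b=0.2772 → 0.5500
(s AND (s AND NOT q)) AND (NOT p IMPLIES (t AND NOT q)) = a·b on (0.1559, 0.5500) = 0.0858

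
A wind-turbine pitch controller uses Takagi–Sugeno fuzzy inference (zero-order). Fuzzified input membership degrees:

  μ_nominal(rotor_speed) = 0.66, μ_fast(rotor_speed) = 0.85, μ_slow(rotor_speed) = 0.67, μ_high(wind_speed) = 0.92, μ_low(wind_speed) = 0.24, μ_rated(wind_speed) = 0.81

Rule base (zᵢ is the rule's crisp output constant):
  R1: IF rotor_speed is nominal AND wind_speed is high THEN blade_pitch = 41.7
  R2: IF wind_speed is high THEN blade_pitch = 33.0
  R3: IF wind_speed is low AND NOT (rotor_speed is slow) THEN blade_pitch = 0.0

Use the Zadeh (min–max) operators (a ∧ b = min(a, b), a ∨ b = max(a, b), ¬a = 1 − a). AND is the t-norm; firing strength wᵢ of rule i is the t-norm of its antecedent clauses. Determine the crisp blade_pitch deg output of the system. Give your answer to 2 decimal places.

R1 (z=41.7): nominal=0.66, high=0.92; AND[min(a, b)] → w = 0.66
R2 (z=33.0): high=0.92 → w = 0.92
R3 (z=0.0): low=0.24, ¬slow=1−0.67=0.33; AND[min(a, b)] → w = 0.24
Weighted average = (0.66·41.7 + 0.92·33.0 + 0.24·0.0) / (0.66 + 0.92 + 0.24)
  = 57.8820 / 1.8200 = 31.80

31.80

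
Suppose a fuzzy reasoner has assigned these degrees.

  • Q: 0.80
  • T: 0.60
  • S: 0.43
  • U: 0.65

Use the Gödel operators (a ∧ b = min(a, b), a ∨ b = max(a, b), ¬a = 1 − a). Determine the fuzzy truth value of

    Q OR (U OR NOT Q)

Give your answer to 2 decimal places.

0.80

NOT Q = 1 − 0.80 = 0.20
U OR NOT Q = max(a, b) on (0.65, 0.20) = 0.65
Q OR (U OR NOT Q) = max(a, b) on (0.80, 0.65) = 0.80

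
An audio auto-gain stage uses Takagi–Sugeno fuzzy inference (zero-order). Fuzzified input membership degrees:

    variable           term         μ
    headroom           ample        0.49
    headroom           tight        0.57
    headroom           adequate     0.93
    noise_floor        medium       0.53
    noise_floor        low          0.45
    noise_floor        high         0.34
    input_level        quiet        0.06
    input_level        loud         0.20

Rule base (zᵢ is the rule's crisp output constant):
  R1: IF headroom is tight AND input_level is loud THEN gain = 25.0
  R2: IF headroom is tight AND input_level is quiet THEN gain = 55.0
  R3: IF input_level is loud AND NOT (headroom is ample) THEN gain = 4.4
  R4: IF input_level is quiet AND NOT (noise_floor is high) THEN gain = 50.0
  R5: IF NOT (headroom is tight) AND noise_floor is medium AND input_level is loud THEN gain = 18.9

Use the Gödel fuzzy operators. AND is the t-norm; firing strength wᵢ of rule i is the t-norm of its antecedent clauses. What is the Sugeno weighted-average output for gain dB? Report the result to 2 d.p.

22.17

R1 (z=25.0): tight=0.57, loud=0.20; AND[min(a, b)] → w = 0.20
R2 (z=55.0): tight=0.57, quiet=0.06; AND[min(a, b)] → w = 0.06
R3 (z=4.4): loud=0.20, ¬ample=1−0.49=0.51; AND[min(a, b)] → w = 0.20
R4 (z=50.0): quiet=0.06, ¬high=1−0.34=0.66; AND[min(a, b)] → w = 0.06
R5 (z=18.9): ¬tight=1−0.57=0.43, medium=0.53, loud=0.20; AND[min(a, b)] → w = 0.20
Weighted average = (0.20·25.0 + 0.06·55.0 + 0.20·4.4 + 0.06·50.0 + 0.20·18.9) / (0.20 + 0.06 + 0.20 + 0.06 + 0.20)
  = 15.9600 / 0.7200 = 22.17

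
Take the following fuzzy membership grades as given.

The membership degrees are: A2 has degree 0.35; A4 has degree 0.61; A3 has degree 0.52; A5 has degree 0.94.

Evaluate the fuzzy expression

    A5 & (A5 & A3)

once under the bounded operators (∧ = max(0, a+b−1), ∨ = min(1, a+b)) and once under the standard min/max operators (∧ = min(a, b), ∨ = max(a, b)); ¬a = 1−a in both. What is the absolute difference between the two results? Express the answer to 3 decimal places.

Under bounded:
  A5 & A3 = max(0, a+b−1) on (0.94, 0.52) = 0.46
  A5 & (A5 & A3) = max(0, a+b−1) on (0.94, 0.46) = 0.40
  → value = 0.4000
Under standard min/max:
  A5 & A3 = min(a, b) on (0.94, 0.52) = 0.52
  A5 & (A5 & A3) = min(a, b) on (0.94, 0.52) = 0.52
  → value = 0.5200
|0.4000 − 0.5200| = 0.120

0.120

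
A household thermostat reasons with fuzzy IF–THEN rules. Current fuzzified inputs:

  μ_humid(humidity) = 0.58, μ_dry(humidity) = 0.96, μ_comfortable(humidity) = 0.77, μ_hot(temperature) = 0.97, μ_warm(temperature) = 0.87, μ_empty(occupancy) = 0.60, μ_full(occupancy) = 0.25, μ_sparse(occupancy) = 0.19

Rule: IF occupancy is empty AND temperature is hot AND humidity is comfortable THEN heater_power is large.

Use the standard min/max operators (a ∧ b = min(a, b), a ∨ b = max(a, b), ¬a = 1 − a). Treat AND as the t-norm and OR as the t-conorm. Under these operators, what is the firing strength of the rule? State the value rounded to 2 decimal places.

0.60

firing strength: empty=0.60, hot=0.97, comfortable=0.77; AND[min(a, b)] → w = 0.60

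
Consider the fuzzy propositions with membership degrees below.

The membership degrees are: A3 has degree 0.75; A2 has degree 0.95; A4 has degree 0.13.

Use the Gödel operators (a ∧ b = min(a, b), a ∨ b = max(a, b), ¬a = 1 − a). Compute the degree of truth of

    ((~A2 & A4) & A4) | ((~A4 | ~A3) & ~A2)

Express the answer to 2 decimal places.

~A2 = 1 − 0.95 = 0.05
~A2 & A4 = min(a, b) on (0.05, 0.13) = 0.05
(~A2 & A4) & A4 = min(a, b) on (0.05, 0.13) = 0.05
~A4 = 1 − 0.13 = 0.87
~A3 = 1 − 0.75 = 0.25
~A4 | ~A3 = max(a, b) on (0.87, 0.25) = 0.87
~A2 = 1 − 0.95 = 0.05
(~A4 | ~A3) & ~A2 = min(a, b) on (0.87, 0.05) = 0.05
((~A2 & A4) & A4) | ((~A4 | ~A3) & ~A2) = max(a, b) on (0.05, 0.05) = 0.05

0.05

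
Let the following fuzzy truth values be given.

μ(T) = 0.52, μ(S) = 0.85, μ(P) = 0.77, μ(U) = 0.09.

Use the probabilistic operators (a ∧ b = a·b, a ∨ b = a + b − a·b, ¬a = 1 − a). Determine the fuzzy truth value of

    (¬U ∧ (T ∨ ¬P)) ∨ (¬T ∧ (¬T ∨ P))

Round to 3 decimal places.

0.754

¬U = 1 − 0.0900 = 0.9100
¬P = 1 − 0.7700 = 0.2300
T ∨ ¬P = a + b − a·b on (0.5200, 0.2300) = 0.6304
¬U ∧ (T ∨ ¬P) = a·b on (0.9100, 0.6304) = 0.5737
¬T = 1 − 0.5200 = 0.4800
¬T = 1 − 0.5200 = 0.4800
¬T ∨ P = a + b − a·b on (0.4800, 0.7700) = 0.8804
¬T ∧ (¬T ∨ P) = a·b on (0.4800, 0.8804) = 0.4226
(¬U ∧ (T ∨ ¬P)) ∨ (¬T ∧ (¬T ∨ P)) = a + b − a·b on (0.5737, 0.4226) = 0.7538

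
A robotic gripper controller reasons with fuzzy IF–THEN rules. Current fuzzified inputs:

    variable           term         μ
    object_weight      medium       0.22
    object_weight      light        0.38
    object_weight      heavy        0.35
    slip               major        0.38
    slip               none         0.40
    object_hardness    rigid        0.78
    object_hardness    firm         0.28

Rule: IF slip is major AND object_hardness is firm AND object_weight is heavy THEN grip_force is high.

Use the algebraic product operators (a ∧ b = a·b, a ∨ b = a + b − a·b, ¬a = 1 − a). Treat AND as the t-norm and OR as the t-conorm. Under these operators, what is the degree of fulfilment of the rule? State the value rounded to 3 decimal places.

0.037

firing strength: major=0.38, firm=0.28, heavy=0.35; AND[a·b] → w = 0.0372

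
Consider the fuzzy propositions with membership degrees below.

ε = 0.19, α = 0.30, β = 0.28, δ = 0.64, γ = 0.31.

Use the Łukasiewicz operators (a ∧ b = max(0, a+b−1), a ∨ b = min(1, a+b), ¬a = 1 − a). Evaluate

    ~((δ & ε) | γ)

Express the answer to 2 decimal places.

0.69

δ & ε = max(0, a+b−1) on (0.64, 0.19) = 0.00
(δ & ε) | γ = min(1, a+b) on (0.00, 0.31) = 0.31
~((δ & ε) | γ) = 1 − 0.31 = 0.69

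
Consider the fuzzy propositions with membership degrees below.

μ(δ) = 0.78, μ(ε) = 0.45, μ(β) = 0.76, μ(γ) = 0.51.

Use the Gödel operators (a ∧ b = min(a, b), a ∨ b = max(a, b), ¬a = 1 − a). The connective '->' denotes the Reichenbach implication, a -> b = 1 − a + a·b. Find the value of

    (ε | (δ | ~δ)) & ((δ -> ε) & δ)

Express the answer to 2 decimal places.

~δ = 1 − 0.78 = 0.22
δ | ~δ = max(a, b) on (0.78, 0.22) = 0.78
ε | (δ | ~δ) = max(a, b) on (0.45, 0.78) = 0.78
δ -> ε  [Reichenbach: 1 − a + a·b] with a=0.78, b=0.45 → 0.57
(δ -> ε) & δ = min(a, b) on (0.57, 0.78) = 0.57
(ε | (δ | ~δ)) & ((δ -> ε) & δ) = min(a, b) on (0.78, 0.57) = 0.57

0.57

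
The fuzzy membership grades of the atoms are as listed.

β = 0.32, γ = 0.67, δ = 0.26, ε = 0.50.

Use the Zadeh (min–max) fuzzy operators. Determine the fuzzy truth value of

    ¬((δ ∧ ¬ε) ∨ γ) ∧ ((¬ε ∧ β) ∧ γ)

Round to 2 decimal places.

0.32

¬ε = 1 − 0.50 = 0.50
δ ∧ ¬ε = min(a, b) on (0.26, 0.50) = 0.26
(δ ∧ ¬ε) ∨ γ = max(a, b) on (0.26, 0.67) = 0.67
¬((δ ∧ ¬ε) ∨ γ) = 1 − 0.67 = 0.33
¬ε = 1 − 0.50 = 0.50
¬ε ∧ β = min(a, b) on (0.50, 0.32) = 0.32
(¬ε ∧ β) ∧ γ = min(a, b) on (0.32, 0.67) = 0.32
¬((δ ∧ ¬ε) ∨ γ) ∧ ((¬ε ∧ β) ∧ γ) = min(a, b) on (0.33, 0.32) = 0.32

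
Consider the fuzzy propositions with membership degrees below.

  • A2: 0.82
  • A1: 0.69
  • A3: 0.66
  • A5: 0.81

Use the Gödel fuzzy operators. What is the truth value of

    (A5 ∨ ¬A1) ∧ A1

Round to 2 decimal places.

0.69

¬A1 = 1 − 0.69 = 0.31
A5 ∨ ¬A1 = max(a, b) on (0.81, 0.31) = 0.81
(A5 ∨ ¬A1) ∧ A1 = min(a, b) on (0.81, 0.69) = 0.69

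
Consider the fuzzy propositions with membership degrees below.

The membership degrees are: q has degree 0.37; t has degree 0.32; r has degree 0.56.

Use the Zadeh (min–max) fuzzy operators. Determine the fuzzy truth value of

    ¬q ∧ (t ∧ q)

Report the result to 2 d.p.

¬q = 1 − 0.37 = 0.63
t ∧ q = min(a, b) on (0.32, 0.37) = 0.32
¬q ∧ (t ∧ q) = min(a, b) on (0.63, 0.32) = 0.32

0.32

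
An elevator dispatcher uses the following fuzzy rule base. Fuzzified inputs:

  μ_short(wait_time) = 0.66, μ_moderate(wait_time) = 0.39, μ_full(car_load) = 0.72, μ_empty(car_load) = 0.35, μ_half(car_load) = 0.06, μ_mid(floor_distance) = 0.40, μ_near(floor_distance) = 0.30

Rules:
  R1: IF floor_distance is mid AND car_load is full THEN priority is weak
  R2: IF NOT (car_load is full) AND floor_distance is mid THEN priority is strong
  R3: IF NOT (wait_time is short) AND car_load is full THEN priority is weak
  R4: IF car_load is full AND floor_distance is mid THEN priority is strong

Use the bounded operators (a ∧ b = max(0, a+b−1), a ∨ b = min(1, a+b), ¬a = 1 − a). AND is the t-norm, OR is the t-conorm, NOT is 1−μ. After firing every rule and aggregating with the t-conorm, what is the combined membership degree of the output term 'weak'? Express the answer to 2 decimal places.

R1: mid=0.40, full=0.72; AND[max(0, a+b−1)] → w = 0.12
R2: ¬full=1−0.72=0.28, mid=0.40; AND[max(0, a+b−1)] → w = 0.00
R3: ¬short=1−0.66=0.34, full=0.72; AND[max(0, a+b−1)] → w = 0.06
R4: full=0.72, mid=0.40; AND[max(0, a+b−1)] → w = 0.12
Rules with consequent 'weak': {R1, R3} → strengths 0.12, 0.06
Aggregate via t-conorm [min(1, a+b)]: 0.18

0.18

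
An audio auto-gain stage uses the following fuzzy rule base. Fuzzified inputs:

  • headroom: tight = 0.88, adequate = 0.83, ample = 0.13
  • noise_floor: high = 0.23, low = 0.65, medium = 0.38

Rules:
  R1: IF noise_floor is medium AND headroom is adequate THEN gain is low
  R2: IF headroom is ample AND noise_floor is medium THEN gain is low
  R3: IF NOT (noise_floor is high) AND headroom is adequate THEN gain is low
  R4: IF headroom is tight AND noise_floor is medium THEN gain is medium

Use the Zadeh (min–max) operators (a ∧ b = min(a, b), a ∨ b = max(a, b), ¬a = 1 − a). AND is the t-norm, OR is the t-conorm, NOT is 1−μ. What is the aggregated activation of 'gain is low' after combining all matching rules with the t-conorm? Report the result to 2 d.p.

0.77

R1: medium=0.38, adequate=0.83; AND[min(a, b)] → w = 0.38
R2: ample=0.13, medium=0.38; AND[min(a, b)] → w = 0.13
R3: ¬high=1−0.23=0.77, adequate=0.83; AND[min(a, b)] → w = 0.77
R4: tight=0.88, medium=0.38; AND[min(a, b)] → w = 0.38
Rules with consequent 'low': {R1, R2, R3} → strengths 0.38, 0.13, 0.77
Aggregate via t-conorm [max(a, b)]: 0.77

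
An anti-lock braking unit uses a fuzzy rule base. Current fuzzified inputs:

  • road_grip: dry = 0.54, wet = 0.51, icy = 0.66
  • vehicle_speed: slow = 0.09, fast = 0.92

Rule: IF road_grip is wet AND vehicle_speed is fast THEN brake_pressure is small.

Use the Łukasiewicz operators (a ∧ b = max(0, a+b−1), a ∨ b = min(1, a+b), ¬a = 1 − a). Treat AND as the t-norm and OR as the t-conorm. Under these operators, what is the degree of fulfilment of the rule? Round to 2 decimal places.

firing strength: wet=0.51, fast=0.92; AND[max(0, a+b−1)] → w = 0.43

0.43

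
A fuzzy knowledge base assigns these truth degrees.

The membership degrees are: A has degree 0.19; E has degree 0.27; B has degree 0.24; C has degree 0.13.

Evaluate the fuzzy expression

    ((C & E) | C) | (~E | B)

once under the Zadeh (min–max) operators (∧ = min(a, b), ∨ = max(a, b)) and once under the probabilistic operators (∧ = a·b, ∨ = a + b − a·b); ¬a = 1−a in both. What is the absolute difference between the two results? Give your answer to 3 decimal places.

Under Zadeh (min–max):
  C & E = min(a, b) on (0.13, 0.27) = 0.13
  (C & E) | C = max(a, b) on (0.13, 0.13) = 0.13
  ~E = 1 − 0.27 = 0.73
  ~E | B = max(a, b) on (0.73, 0.24) = 0.73
  ((C & E) | C) | (~E | B) = max(a, b) on (0.13, 0.73) = 0.73
  → value = 0.7300
Under probabilistic:
  C & E = a·b on (0.1300, 0.2700) = 0.0351
  (C & E) | C = a + b − a·b on (0.0351, 0.1300) = 0.1605
  ~E = 1 − 0.2700 = 0.7300
  ~E | B = a + b − a·b on (0.7300, 0.2400) = 0.7948
  ((C & E) | C) | (~E | B) = a + b − a·b on (0.1605, 0.7948) = 0.8277
  → value = 0.8277
|0.7300 − 0.8277| = 0.098

0.098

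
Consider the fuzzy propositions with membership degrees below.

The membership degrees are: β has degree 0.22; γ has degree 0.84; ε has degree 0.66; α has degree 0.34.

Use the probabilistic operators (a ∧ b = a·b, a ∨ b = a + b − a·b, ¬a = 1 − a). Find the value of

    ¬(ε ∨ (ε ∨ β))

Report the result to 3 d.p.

ε ∨ β = a + b − a·b on (0.6600, 0.2200) = 0.7348
ε ∨ (ε ∨ β) = a + b − a·b on (0.6600, 0.7348) = 0.9098
¬(ε ∨ (ε ∨ β)) = 1 − 0.9098 = 0.0902

0.090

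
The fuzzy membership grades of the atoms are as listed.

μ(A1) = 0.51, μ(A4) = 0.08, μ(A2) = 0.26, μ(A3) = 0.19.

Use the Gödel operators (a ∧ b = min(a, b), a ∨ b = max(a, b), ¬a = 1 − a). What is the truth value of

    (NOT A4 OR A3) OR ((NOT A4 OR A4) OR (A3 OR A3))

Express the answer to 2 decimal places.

NOT A4 = 1 − 0.08 = 0.92
NOT A4 OR A3 = max(a, b) on (0.92, 0.19) = 0.92
NOT A4 = 1 − 0.08 = 0.92
NOT A4 OR A4 = max(a, b) on (0.92, 0.08) = 0.92
A3 OR A3 = max(a, b) on (0.19, 0.19) = 0.19
(NOT A4 OR A4) OR (A3 OR A3) = max(a, b) on (0.92, 0.19) = 0.92
(NOT A4 OR A3) OR ((NOT A4 OR A4) OR (A3 OR A3)) = max(a, b) on (0.92, 0.92) = 0.92

0.92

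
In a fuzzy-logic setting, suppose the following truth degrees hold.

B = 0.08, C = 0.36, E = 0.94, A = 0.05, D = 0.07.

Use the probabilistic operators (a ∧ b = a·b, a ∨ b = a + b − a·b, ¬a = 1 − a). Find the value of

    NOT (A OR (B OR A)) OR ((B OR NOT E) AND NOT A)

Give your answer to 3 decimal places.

B OR A = a + b − a·b on (0.0800, 0.0500) = 0.1260
A OR (B OR A) = a + b − a·b on (0.0500, 0.1260) = 0.1697
NOT (A OR (B OR A)) = 1 − 0.1697 = 0.8303
NOT E = 1 − 0.9400 = 0.0600
B OR NOT E = a + b − a·b on (0.0800, 0.0600) = 0.1352
NOT A = 1 − 0.0500 = 0.9500
(B OR NOT E) AND NOT A = a·b on (0.1352, 0.9500) = 0.1284
NOT (A OR (B OR A)) OR ((B OR NOT E) AND NOT A) = a + b − a·b on (0.8303, 0.1284) = 0.8521

0.852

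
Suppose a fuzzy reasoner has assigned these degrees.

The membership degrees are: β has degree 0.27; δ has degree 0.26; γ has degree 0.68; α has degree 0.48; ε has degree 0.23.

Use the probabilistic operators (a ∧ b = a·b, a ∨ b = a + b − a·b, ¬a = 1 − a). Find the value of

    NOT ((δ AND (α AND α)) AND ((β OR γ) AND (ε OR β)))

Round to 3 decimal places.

0.980

α AND α = a·b on (0.4800, 0.4800) = 0.2304
δ AND (α AND α) = a·b on (0.2600, 0.2304) = 0.0599
β OR γ = a + b − a·b on (0.2700, 0.6800) = 0.7664
ε OR β = a + b − a·b on (0.2300, 0.2700) = 0.4379
(β OR γ) AND (ε OR β) = a·b on (0.7664, 0.4379) = 0.3356
(δ AND (α AND α)) AND ((β OR γ) AND (ε OR β)) = a·b on (0.0599, 0.3356) = 0.0201
NOT ((δ AND (α AND α)) AND ((β OR γ) AND (ε OR β))) = 1 − 0.0201 = 0.9799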